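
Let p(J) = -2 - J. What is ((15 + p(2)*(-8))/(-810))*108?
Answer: -94/15 ≈ -6.2667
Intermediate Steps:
((15 + p(2)*(-8))/(-810))*108 = ((15 + (-2 - 1*2)*(-8))/(-810))*108 = ((15 + (-2 - 2)*(-8))*(-1/810))*108 = ((15 - 4*(-8))*(-1/810))*108 = ((15 + 32)*(-1/810))*108 = (47*(-1/810))*108 = -47/810*108 = -94/15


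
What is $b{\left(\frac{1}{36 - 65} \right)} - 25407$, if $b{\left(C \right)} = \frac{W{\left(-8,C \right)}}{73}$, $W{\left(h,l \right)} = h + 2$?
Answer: $- \frac{1854717}{73} \approx -25407.0$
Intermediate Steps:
$W{\left(h,l \right)} = 2 + h$
$b{\left(C \right)} = - \frac{6}{73}$ ($b{\left(C \right)} = \frac{2 - 8}{73} = \left(-6\right) \frac{1}{73} = - \frac{6}{73}$)
$b{\left(\frac{1}{36 - 65} \right)} - 25407 = - \frac{6}{73} - 25407 = - \frac{1854717}{73}$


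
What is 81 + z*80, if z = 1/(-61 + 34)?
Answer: 2107/27 ≈ 78.037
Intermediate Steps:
z = -1/27 (z = 1/(-27) = -1/27 ≈ -0.037037)
81 + z*80 = 81 - 1/27*80 = 81 - 80/27 = 2107/27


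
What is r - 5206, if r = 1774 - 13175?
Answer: -16607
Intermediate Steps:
r = -11401
r - 5206 = -11401 - 5206 = -16607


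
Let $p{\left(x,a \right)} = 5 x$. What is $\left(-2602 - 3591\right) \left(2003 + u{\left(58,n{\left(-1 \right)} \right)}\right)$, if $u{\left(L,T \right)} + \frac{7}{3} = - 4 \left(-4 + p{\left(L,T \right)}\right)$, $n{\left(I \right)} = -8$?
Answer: $- \frac{15916010}{3} \approx -5.3053 \cdot 10^{6}$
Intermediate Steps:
$u{\left(L,T \right)} = \frac{41}{3} - 20 L$ ($u{\left(L,T \right)} = - \frac{7}{3} - 4 \left(-4 + 5 L\right) = - \frac{7}{3} - \left(-16 + 20 L\right) = \frac{41}{3} - 20 L$)
$\left(-2602 - 3591\right) \left(2003 + u{\left(58,n{\left(-1 \right)} \right)}\right) = \left(-2602 - 3591\right) \left(2003 + \left(\frac{41}{3} - 1160\right)\right) = - 6193 \left(2003 + \left(\frac{41}{3} - 1160\right)\right) = - 6193 \left(2003 - \frac{3439}{3}\right) = \left(-6193\right) \frac{2570}{3} = - \frac{15916010}{3}$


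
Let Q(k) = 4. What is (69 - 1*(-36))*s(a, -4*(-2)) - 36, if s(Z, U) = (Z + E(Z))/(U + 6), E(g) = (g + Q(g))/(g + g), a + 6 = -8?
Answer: -3873/28 ≈ -138.32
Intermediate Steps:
a = -14 (a = -6 - 8 = -14)
E(g) = (4 + g)/(2*g) (E(g) = (g + 4)/(g + g) = (4 + g)/((2*g)) = (4 + g)*(1/(2*g)) = (4 + g)/(2*g))
s(Z, U) = (Z + (4 + Z)/(2*Z))/(6 + U) (s(Z, U) = (Z + (4 + Z)/(2*Z))/(U + 6) = (Z + (4 + Z)/(2*Z))/(6 + U))
(69 - 1*(-36))*s(a, -4*(-2)) - 36 = (69 - 1*(-36))*((2 + (-14)² + (½)*(-14))/((-14)*(6 - 4*(-2)))) - 36 = (69 + 36)*(-(2 + 196 - 7)/(14*(6 + 8))) - 36 = 105*(-1/14*191/14) - 36 = 105*(-1/14*1/14*191) - 36 = 105*(-191/196) - 36 = -2865/28 - 36 = -3873/28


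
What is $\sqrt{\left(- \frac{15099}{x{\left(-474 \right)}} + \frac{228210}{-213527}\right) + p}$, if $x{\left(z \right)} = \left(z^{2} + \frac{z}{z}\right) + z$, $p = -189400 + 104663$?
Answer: $\frac{20 i \sqrt{9908576606934406710143}}{6839056283} \approx 291.1 i$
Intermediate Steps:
$p = -84737$
$x{\left(z \right)} = 1 + z + z^{2}$ ($x{\left(z \right)} = \left(z^{2} + 1\right) + z = \left(1 + z^{2}\right) + z = 1 + z + z^{2}$)
$\sqrt{\left(- \frac{15099}{x{\left(-474 \right)}} + \frac{228210}{-213527}\right) + p} = \sqrt{\left(- \frac{15099}{1 - 474 + \left(-474\right)^{2}} + \frac{228210}{-213527}\right) - 84737} = \sqrt{\left(- \frac{15099}{1 - 474 + 224676} + 228210 \left(- \frac{1}{213527}\right)\right) - 84737} = \sqrt{\left(- \frac{15099}{224203} - \frac{228210}{213527}\right) - 84737} = \sqrt{\left(\left(-15099\right) \frac{1}{224203} - \frac{228210}{213527}\right) - 84737} = \sqrt{\left(- \frac{2157}{32029} - \frac{228210}{213527}\right) - 84737} = \sqrt{- \frac{7769915829}{6839056283} - 84737} = \sqrt{- \frac{579528882168400}{6839056283}} = \frac{20 i \sqrt{9908576606934406710143}}{6839056283}$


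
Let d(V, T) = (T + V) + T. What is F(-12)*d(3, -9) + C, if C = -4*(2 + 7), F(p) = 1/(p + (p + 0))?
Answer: -283/8 ≈ -35.375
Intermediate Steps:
F(p) = 1/(2*p) (F(p) = 1/(p + p) = 1/(2*p))
C = -36 (C = -4*9 = -36)
d(V, T) = V + 2*T
F(-12)*d(3, -9) + C = ((1/2)/(-12))*(3 + 2*(-9)) - 36 = ((1/2)*(-1/12))*(3 - 18) - 36 = -1/24*(-15) - 36 = 5/8 - 36 = -283/8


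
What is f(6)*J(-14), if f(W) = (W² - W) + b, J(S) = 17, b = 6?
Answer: 612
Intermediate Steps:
f(W) = 6 + W² - W (f(W) = (W² - W) + 6 = 6 + W² - W)
f(6)*J(-14) = (6 + 6² - 1*6)*17 = (6 + 36 - 6)*17 = 36*17 = 612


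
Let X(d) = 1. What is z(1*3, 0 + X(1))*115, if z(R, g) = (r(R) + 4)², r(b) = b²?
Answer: 19435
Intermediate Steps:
z(R, g) = (4 + R²)² (z(R, g) = (R² + 4)² = (4 + R²)²)
z(1*3, 0 + X(1))*115 = (4 + (1*3)²)²*115 = (4 + 3²)²*115 = (4 + 9)²*115 = 13²*115 = 169*115 = 19435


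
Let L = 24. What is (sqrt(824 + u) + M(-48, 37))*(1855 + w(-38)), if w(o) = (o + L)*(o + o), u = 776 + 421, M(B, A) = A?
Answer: 108003 + 2919*sqrt(2021) ≈ 2.3923e+5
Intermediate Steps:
u = 1197
w(o) = 2*o*(24 + o) (w(o) = (o + 24)*(o + o) = (24 + o)*(2*o) = 2*o*(24 + o))
(sqrt(824 + u) + M(-48, 37))*(1855 + w(-38)) = (sqrt(824 + 1197) + 37)*(1855 + 2*(-38)*(24 - 38)) = (sqrt(2021) + 37)*(1855 + 2*(-38)*(-14)) = (37 + sqrt(2021))*(1855 + 1064) = (37 + sqrt(2021))*2919 = 108003 + 2919*sqrt(2021)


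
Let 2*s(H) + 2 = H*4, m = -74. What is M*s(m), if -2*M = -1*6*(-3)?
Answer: 1341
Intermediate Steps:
s(H) = -1 + 2*H (s(H) = -1 + (H*4)/2 = -1 + (4*H)/2 = -1 + 2*H)
M = -9 (M = -(-1*6)*(-3)/2 = -(-3)*(-3) = -½*18 = -9)
M*s(m) = -9*(-1 + 2*(-74)) = -9*(-1 - 148) = -9*(-149) = 1341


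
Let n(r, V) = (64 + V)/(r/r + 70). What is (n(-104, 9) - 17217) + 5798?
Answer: -810676/71 ≈ -11418.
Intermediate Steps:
n(r, V) = 64/71 + V/71 (n(r, V) = (64 + V)/(1 + 70) = (64 + V)/71 = (64 + V)*(1/71) = 64/71 + V/71)
(n(-104, 9) - 17217) + 5798 = ((64/71 + (1/71)*9) - 17217) + 5798 = ((64/71 + 9/71) - 17217) + 5798 = (73/71 - 17217) + 5798 = -1222334/71 + 5798 = -810676/71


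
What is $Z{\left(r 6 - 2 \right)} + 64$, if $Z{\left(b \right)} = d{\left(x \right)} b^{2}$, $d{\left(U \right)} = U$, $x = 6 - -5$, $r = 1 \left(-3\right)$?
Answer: $4464$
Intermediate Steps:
$r = -3$
$x = 11$ ($x = 6 + 5 = 11$)
$Z{\left(b \right)} = 11 b^{2}$
$Z{\left(r 6 - 2 \right)} + 64 = 11 \left(\left(-3\right) 6 - 2\right)^{2} + 64 = 11 \left(-18 - 2\right)^{2} + 64 = 11 \left(-20\right)^{2} + 64 = 11 \cdot 400 + 64 = 4400 + 64 = 4464$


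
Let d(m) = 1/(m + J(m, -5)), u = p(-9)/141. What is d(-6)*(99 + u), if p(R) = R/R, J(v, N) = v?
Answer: -3490/423 ≈ -8.2506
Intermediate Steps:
p(R) = 1
u = 1/141 ≈ 0.0070922
d(m) = 1/(2*m) (d(m) = 1/(m + m) = 1/(2*m))
d(-6)*(99 + u) = ((½)/(-6))*(99 + 1/141) = ((½)*(-⅙))*(13960/141) = -1/12*13960/141 = -3490/423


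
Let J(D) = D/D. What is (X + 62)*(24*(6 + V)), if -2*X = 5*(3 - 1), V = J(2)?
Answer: 9576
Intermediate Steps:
J(D) = 1
V = 1
X = -5 (X = -5*(3 - 1)/2 = -5*2/2 = -1/2*10 = -5)
(X + 62)*(24*(6 + V)) = (-5 + 62)*(24*(6 + 1)) = 57*(24*7) = 57*168 = 9576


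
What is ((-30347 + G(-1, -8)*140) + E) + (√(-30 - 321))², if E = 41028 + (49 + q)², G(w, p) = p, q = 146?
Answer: 47235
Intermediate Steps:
E = 79053 (E = 41028 + (49 + 146)² = 41028 + 195² = 41028 + 38025 = 79053)
((-30347 + G(-1, -8)*140) + E) + (√(-30 - 321))² = ((-30347 - 8*140) + 79053) + (√(-30 - 321))² = ((-30347 - 1120) + 79053) + (√(-351))² = (-31467 + 79053) + (3*I*√39)² = 47586 - 351 = 47235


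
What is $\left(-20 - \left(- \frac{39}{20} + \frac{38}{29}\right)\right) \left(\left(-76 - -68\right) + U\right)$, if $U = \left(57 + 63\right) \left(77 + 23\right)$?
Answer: $- \frac{33664542}{145} \approx -2.3217 \cdot 10^{5}$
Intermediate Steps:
$U = 12000$ ($U = 120 \cdot 100 = 12000$)
$\left(-20 - \left(- \frac{39}{20} + \frac{38}{29}\right)\right) \left(\left(-76 - -68\right) + U\right) = \left(-20 - \left(- \frac{39}{20} + \frac{38}{29}\right)\right) \left(\left(-76 - -68\right) + 12000\right) = \left(-20 - - \frac{371}{580}\right) \left(\left(-76 + 68\right) + 12000\right) = \left(-20 + \left(\frac{39}{20} - \frac{38}{29}\right)\right) \left(-8 + 12000\right) = \left(-20 + \frac{371}{580}\right) 11992 = \left(- \frac{11229}{580}\right) 11992 = - \frac{33664542}{145}$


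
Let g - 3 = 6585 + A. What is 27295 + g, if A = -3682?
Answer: 30201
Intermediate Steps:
g = 2906 (g = 3 + (6585 - 3682) = 3 + 2903 = 2906)
27295 + g = 27295 + 2906 = 30201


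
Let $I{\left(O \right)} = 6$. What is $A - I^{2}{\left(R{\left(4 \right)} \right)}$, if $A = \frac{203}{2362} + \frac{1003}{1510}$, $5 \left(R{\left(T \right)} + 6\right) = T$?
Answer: $- \frac{31430676}{891655} \approx -35.25$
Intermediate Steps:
$R{\left(T \right)} = -6 + \frac{T}{5}$
$A = \frac{668904}{891655}$ ($A = 203 \cdot \frac{1}{2362} + 1003 \cdot \frac{1}{1510} = \frac{203}{2362} + \frac{1003}{1510} = \frac{668904}{891655} \approx 0.75018$)
$A - I^{2}{\left(R{\left(4 \right)} \right)} = \frac{668904}{891655} - 6^{2} = \frac{668904}{891655} - 36 = - \frac{31430676}{891655}$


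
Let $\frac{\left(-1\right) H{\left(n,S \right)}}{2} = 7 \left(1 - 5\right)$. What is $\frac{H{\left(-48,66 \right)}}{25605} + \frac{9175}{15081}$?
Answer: $\frac{78590137}{128716335} \approx 0.61057$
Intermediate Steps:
$H{\left(n,S \right)} = 56$ ($H{\left(n,S \right)} = - 2 \cdot 7 \left(1 - 5\right) = - 2 \cdot 7 \left(-4\right) = \left(-2\right) \left(-28\right) = 56$)
$\frac{H{\left(-48,66 \right)}}{25605} + \frac{9175}{15081} = \frac{56}{25605} + \frac{9175}{15081} = \frac{78590137}{128716335}$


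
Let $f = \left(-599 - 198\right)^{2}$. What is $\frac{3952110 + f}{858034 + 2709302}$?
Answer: $\frac{4587319}{3567336} \approx 1.2859$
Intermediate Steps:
$f = 635209$ ($f = \left(-797\right)^{2} = 635209$)
$\frac{3952110 + f}{858034 + 2709302} = \frac{3952110 + 635209}{858034 + 2709302} = \frac{4587319}{3567336}$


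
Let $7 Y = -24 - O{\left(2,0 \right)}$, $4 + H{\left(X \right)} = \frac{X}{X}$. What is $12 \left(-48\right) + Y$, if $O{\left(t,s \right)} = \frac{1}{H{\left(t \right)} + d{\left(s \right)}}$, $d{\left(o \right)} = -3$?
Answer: $- \frac{24335}{42} \approx -579.4$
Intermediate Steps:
$H{\left(X \right)} = -3$ ($H{\left(X \right)} = -4 + \frac{X}{X} = -4 + 1 = -3$)
$O{\left(t,s \right)} = - \frac{1}{6}$ ($O{\left(t,s \right)} = \frac{1}{-3 - 3} = \frac{1}{-6} = - \frac{1}{6}$)
$Y = - \frac{143}{42}$ ($Y = \frac{-24 - - \frac{1}{6}}{7} = \frac{-24 + \frac{1}{6}}{7} = \frac{1}{7} \left(- \frac{143}{6}\right) = - \frac{143}{42} \approx -3.4048$)
$12 \left(-48\right) + Y = 12 \left(-48\right) - \frac{143}{42} = -576 - \frac{143}{42} = - \frac{24335}{42}$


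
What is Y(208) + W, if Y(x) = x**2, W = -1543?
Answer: 41721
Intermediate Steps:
Y(208) + W = 208**2 - 1543 = 43264 - 1543 = 41721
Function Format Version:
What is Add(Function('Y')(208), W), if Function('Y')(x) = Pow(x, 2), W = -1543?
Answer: 41721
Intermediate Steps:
Add(Function('Y')(208), W) = Add(Pow(208, 2), -1543) = Add(43264, -1543) = 41721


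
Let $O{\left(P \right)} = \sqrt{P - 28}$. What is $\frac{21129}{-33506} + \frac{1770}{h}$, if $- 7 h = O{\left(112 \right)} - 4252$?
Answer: $\frac{69158620425}{30288452326} + \frac{1239 \sqrt{21}}{903971} \approx 2.2896$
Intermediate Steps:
$O{\left(P \right)} = \sqrt{-28 + P}$
$h = \frac{4252}{7} - \frac{2 \sqrt{21}}{7}$ ($h = - \frac{\sqrt{-28 + 112} - 4252}{7} = - \frac{\sqrt{84} - 4252}{7} = - \frac{2 \sqrt{21} - 4252}{7} = - \frac{-4252 + 2 \sqrt{21}}{7} = \frac{4252}{7} - \frac{2 \sqrt{21}}{7} \approx 606.12$)
$\frac{21129}{-33506} + \frac{1770}{h} = \frac{21129}{-33506} + \frac{1770}{\frac{4252}{7} - \frac{2 \sqrt{21}}{7}} = 21129 \left(- \frac{1}{33506}\right) + \frac{1770}{\frac{4252}{7} - \frac{2 \sqrt{21}}{7}} = - \frac{21129}{33506} + \frac{1770}{\frac{4252}{7} - \frac{2 \sqrt{21}}{7}}$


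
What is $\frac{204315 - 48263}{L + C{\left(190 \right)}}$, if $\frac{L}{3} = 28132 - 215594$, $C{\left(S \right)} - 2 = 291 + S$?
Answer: $- \frac{156052}{561903} \approx -0.27772$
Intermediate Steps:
$C{\left(S \right)} = 293 + S$ ($C{\left(S \right)} = 2 + \left(291 + S\right) = 293 + S$)
$L = -562386$ ($L = 3 \left(28132 - 215594\right) = 3 \left(-187462\right) = -562386$)
$\frac{204315 - 48263}{L + C{\left(190 \right)}} = \frac{204315 - 48263}{-562386 + \left(293 + 190\right)} = \frac{204315 - 48263}{-562386 + 483} = \frac{156052}{-561903} = 156052 \left(- \frac{1}{561903}\right) = - \frac{156052}{561903}$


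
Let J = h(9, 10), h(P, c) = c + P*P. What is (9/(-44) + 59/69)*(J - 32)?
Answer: 116525/3036 ≈ 38.381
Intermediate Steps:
h(P, c) = c + P²
J = 91 (J = 10 + 9² = 10 + 81 = 91)
(9/(-44) + 59/69)*(J - 32) = (9/(-44) + 59/69)*(91 - 32) = (9*(-1/44) + 59*(1/69))*59 = (-9/44 + 59/69)*59 = (1975/3036)*59 = 116525/3036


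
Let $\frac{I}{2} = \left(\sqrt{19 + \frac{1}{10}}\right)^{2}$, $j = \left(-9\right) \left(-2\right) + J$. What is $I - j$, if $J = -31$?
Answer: $\frac{256}{5} \approx 51.2$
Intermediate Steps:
$j = -13$ ($j = \left(-9\right) \left(-2\right) - 31 = 18 - 31 = -13$)
$I = \frac{191}{5}$ ($I = 2 \left(\sqrt{19 + \frac{1}{10}}\right)^{2} = 2 \left(\sqrt{\frac{191}{10}}\right)^{2} = 2 \left(\frac{\sqrt{1910}}{10}\right)^{2} = 2 \cdot \frac{191}{10} = \frac{191}{5} \approx 38.2$)
$I - j = \frac{191}{5} - -13 = \frac{191}{5} + 13 = \frac{256}{5}$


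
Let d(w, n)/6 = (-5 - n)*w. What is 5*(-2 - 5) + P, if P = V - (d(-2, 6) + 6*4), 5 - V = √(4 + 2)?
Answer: -186 - √6 ≈ -188.45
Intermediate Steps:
d(w, n) = 6*w*(-5 - n) (d(w, n) = 6*((-5 - n)*w) = 6*(w*(-5 - n)) = 6*w*(-5 - n))
V = 5 - √6 (V = 5 - √(4 + 2) = 5 - √6 ≈ 2.5505)
P = -151 - √6 (P = (5 - √6) - (-6*(-2)*(5 + 6) + 6*4) = (5 - √6) - (-6*(-2)*11 + 24) = (5 - √6) - (132 + 24) = (5 - √6) - 1*156 = (5 - √6) - 156 = -151 - √6 ≈ -153.45)
5*(-2 - 5) + P = 5*(-2 - 5) + (-151 - √6) = 5*(-7) + (-151 - √6) = -35 + (-151 - √6) = -186 - √6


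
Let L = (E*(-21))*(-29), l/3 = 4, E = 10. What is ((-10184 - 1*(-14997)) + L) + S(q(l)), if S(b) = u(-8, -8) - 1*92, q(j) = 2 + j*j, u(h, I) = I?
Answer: 10803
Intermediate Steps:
l = 12 (l = 3*4 = 12)
q(j) = 2 + j²
L = 6090 (L = (10*(-21))*(-29) = -210*(-29) = 6090)
S(b) = -100 (S(b) = -8 - 1*92 = -8 - 92 = -100)
((-10184 - 1*(-14997)) + L) + S(q(l)) = ((-10184 - 1*(-14997)) + 6090) - 100 = ((-10184 + 14997) + 6090) - 100 = (4813 + 6090) - 100 = 10903 - 100 = 10803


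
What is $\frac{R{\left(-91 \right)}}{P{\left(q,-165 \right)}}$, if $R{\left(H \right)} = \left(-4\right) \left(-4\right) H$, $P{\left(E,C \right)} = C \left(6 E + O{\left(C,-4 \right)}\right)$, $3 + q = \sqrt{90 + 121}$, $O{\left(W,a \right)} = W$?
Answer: $- \frac{12688}{203445} - \frac{416 \sqrt{211}}{203445} \approx -0.092068$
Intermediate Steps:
$q = -3 + \sqrt{211}$ ($q = -3 + \sqrt{90 + 121} = -3 + \sqrt{211} \approx 11.526$)
$P{\left(E,C \right)} = C \left(C + 6 E\right)$ ($P{\left(E,C \right)} = C \left(6 E + C\right) = C \left(C + 6 E\right)$)
$R{\left(H \right)} = 16 H$
$\frac{R{\left(-91 \right)}}{P{\left(q,-165 \right)}} = \frac{16 \left(-91\right)}{\left(-165\right) \left(-165 + 6 \left(-3 + \sqrt{211}\right)\right)} = - \frac{1456}{\left(-165\right) \left(-165 - \left(18 - 6 \sqrt{211}\right)\right)} = - \frac{1456}{\left(-165\right) \left(-183 + 6 \sqrt{211}\right)} = - \frac{1456}{30195 - 990 \sqrt{211}}$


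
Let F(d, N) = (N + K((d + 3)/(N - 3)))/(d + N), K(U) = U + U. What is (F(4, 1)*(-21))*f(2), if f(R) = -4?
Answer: -504/5 ≈ -100.80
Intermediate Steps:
K(U) = 2*U
F(d, N) = (N + 2*(3 + d)/(-3 + N))/(N + d) (F(d, N) = (N + 2*((d + 3)/(N - 3)))/(d + N) = (N + 2*((3 + d)/(-3 + N)))/(N + d) = (N + 2*(3 + d)/(-3 + N))/(N + d))
(F(4, 1)*(-21))*f(2) = (((6 + 2*4 + 1*(-3 + 1))/((-3 + 1)*(1 + 4)))*(-21))*(-4) = (((6 + 8 + 1*(-2))/(-2*5))*(-21))*(-4) = (-½*⅕*(6 + 8 - 2)*(-21))*(-4) = (-½*⅕*12*(-21))*(-4) = -6/5*(-21)*(-4) = (126/5)*(-4) = -504/5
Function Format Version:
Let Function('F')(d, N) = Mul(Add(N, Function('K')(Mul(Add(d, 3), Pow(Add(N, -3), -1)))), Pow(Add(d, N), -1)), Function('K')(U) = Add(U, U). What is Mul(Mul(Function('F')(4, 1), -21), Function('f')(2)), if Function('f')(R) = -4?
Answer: Rational(-504, 5) ≈ -100.80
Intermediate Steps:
Function('K')(U) = Mul(2, U)
Function('F')(d, N) = Mul(Pow(Add(N, d), -1), Add(N, Mul(2, Pow(Add(-3, N), -1), Add(3, d)))) (Function('F')(d, N) = Mul(Add(N, Mul(2, Mul(Add(d, 3), Pow(Add(N, -3), -1)))), Pow(Add(d, N), -1)) = Mul(Add(N, Mul(2, Mul(Add(3, d), Pow(Add(-3, N), -1)))), Pow(Add(N, d), -1)) = Mul(Add(N, Mul(2, Mul(Pow(Add(-3, N), -1), Add(3, d)))), Pow(Add(N, d), -1)) = Mul(Add(N, Mul(2, Pow(Add(-3, N), -1), Add(3, d))), Pow(Add(N, d), -1)) = Mul(Pow(Add(N, d), -1), Add(N, Mul(2, Pow(Add(-3, N), -1), Add(3, d)))))
Mul(Mul(Function('F')(4, 1), -21), Function('f')(2)) = Mul(Mul(Mul(Pow(Add(-3, 1), -1), Pow(Add(1, 4), -1), Add(6, Mul(2, 4), Mul(1, Add(-3, 1)))), -21), -4) = Mul(Mul(Mul(Pow(-2, -1), Pow(5, -1), Add(6, 8, Mul(1, -2))), -21), -4) = Mul(Mul(Mul(Rational(-1, 2), Rational(1, 5), Add(6, 8, -2)), -21), -4) = Mul(Mul(Mul(Rational(-1, 2), Rational(1, 5), 12), -21), -4) = Mul(Mul(Rational(-6, 5), -21), -4) = Mul(Rational(126, 5), -4) = Rational(-504, 5)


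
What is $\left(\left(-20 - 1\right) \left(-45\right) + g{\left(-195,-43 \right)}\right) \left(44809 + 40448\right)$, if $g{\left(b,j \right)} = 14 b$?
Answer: $-152183745$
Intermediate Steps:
$\left(\left(-20 - 1\right) \left(-45\right) + g{\left(-195,-43 \right)}\right) \left(44809 + 40448\right) = \left(\left(-20 - 1\right) \left(-45\right) + 14 \left(-195\right)\right) \left(44809 + 40448\right) = \left(\left(-21\right) \left(-45\right) - 2730\right) 85257 = \left(945 - 2730\right) 85257 = \left(-1785\right) 85257 = -152183745$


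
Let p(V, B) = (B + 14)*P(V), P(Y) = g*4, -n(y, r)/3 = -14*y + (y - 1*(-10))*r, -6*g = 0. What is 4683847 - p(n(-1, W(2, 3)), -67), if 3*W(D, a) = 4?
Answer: 4683847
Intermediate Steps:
g = 0 (g = -⅙*0 = 0)
W(D, a) = 4/3 (W(D, a) = (⅓)*4 = 4/3)
n(y, r) = 42*y - 3*r*(10 + y) (n(y, r) = -3*(-14*y + (y - 1*(-10))*r) = -3*(-14*y + (y + 10)*r) = -3*(-14*y + (10 + y)*r) = -3*(-14*y + r*(10 + y)) = 42*y - 3*r*(10 + y))
P(Y) = 0 (P(Y) = 0*4 = 0)
p(V, B) = 0 (p(V, B) = (B + 14)*0 = (14 + B)*0 = 0)
4683847 - p(n(-1, W(2, 3)), -67) = 4683847 - 1*0 = 4683847 + 0 = 4683847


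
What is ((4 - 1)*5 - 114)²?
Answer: 9801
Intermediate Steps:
((4 - 1)*5 - 114)² = (3*5 - 114)² = (15 - 114)² = (-99)² = 9801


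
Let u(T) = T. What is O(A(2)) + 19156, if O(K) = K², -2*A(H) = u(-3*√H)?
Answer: 38321/2 ≈ 19161.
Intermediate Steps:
A(H) = 3*√H/2 (A(H) = -(-3)*√H/2 = 3*√H/2)
O(A(2)) + 19156 = (3*√2/2)² + 19156 = 9/2 + 19156 = 38321/2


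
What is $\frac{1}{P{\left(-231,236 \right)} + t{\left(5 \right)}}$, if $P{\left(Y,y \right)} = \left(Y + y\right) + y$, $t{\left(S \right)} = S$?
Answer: $\frac{1}{246} \approx 0.004065$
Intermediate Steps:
$P{\left(Y,y \right)} = Y + 2 y$
$\frac{1}{P{\left(-231,236 \right)} + t{\left(5 \right)}} = \frac{1}{\left(-231 + 2 \cdot 236\right) + 5} = \frac{1}{\left(-231 + 472\right) + 5} = \frac{1}{241 + 5} = \frac{1}{246}$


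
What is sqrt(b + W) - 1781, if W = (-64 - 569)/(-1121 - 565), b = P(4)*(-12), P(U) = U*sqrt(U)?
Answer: -1781 + I*sqrt(30202442)/562 ≈ -1781.0 + 9.7788*I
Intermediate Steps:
P(U) = U**(3/2)
b = -96 (b = 4**(3/2)*(-12) = 8*(-12) = -96)
W = 211/562 (W = -633/(-1686) = -633*(-1/1686) = 211/562 ≈ 0.37544)
sqrt(b + W) - 1781 = sqrt(-96 + 211/562) - 1781 = sqrt(-53741/562) - 1781 = I*sqrt(30202442)/562 - 1781 = -1781 + I*sqrt(30202442)/562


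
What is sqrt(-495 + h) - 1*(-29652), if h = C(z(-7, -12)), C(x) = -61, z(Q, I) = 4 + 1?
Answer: 29652 + 2*I*sqrt(139) ≈ 29652.0 + 23.58*I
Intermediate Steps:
z(Q, I) = 5
h = -61
sqrt(-495 + h) - 1*(-29652) = sqrt(-495 - 61) - 1*(-29652) = sqrt(-556) + 29652 = 2*I*sqrt(139) + 29652 = 29652 + 2*I*sqrt(139)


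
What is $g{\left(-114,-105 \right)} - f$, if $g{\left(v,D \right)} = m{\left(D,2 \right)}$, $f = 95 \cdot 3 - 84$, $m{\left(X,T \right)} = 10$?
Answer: $-191$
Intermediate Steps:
$f = 201$ ($f = 285 - 84 = 201$)
$g{\left(v,D \right)} = 10$
$g{\left(-114,-105 \right)} - f = 10 - 201 = -191$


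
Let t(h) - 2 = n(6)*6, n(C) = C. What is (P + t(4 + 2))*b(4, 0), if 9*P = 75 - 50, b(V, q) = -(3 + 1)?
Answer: -1468/9 ≈ -163.11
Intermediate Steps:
b(V, q) = -4 (b(V, q) = -1*4 = -4)
P = 25/9 (P = (75 - 50)/9 = (1/9)*25 = 25/9 ≈ 2.7778)
t(h) = 38 (t(h) = 2 + 6*6 = 2 + 36 = 38)
(P + t(4 + 2))*b(4, 0) = (25/9 + 38)*(-4) = (367/9)*(-4) = -1468/9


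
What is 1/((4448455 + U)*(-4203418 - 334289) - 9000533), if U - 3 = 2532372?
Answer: -1/31676970157343 ≈ -3.1569e-14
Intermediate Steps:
U = 2532375 (U = 3 + 2532372 = 2532375)
1/((4448455 + U)*(-4203418 - 334289) - 9000533) = 1/((4448455 + 2532375)*(-4203418 - 334289) - 9000533) = 1/(6980830*(-4537707) - 9000533) = 1/(-31676961156810 - 9000533) = 1/(-31676970157343) = -1/31676970157343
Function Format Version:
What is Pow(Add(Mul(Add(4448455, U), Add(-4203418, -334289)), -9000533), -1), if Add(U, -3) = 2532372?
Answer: Rational(-1, 31676970157343) ≈ -3.1569e-14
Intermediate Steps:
U = 2532375 (U = Add(3, 2532372) = 2532375)
Pow(Add(Mul(Add(4448455, U), Add(-4203418, -334289)), -9000533), -1) = Pow(Add(Mul(Add(4448455, 2532375), Add(-4203418, -334289)), -9000533), -1) = Pow(Add(Mul(6980830, -4537707), -9000533), -1) = Pow(Add(-31676961156810, -9000533), -1) = Pow(-31676970157343, -1) = Rational(-1, 31676970157343)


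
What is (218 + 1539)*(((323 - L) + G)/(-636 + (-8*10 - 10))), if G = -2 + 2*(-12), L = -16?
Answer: -549941/726 ≈ -757.49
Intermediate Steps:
G = -26 (G = -2 - 24 = -26)
(218 + 1539)*(((323 - L) + G)/(-636 + (-8*10 - 10))) = (218 + 1539)*(((323 - 1*(-16)) - 26)/(-636 + (-8*10 - 10))) = 1757*(((323 + 16) - 26)/(-636 + (-80 - 10))) = 1757*((339 - 26)/(-636 - 90)) = 1757*(313/(-726)) = 1757*(313*(-1/726)) = 1757*(-313/726) = -549941/726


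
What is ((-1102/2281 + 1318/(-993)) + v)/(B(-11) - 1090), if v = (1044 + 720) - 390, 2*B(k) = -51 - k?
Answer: -1554027349/1257093315 ≈ -1.2362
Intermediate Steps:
B(k) = -51/2 - k/2 (B(k) = (-51 - k)/2 = -51/2 - k/2)
v = 1374 (v = 1764 - 390 = 1374)
((-1102/2281 + 1318/(-993)) + v)/(B(-11) - 1090) = ((-1102/2281 + 1318/(-993)) + 1374)/((-51/2 - 1/2*(-11)) - 1090) = ((-1102*1/2281 + 1318*(-1/993)) + 1374)/((-51/2 + 11/2) - 1090) = ((-1102/2281 - 1318/993) + 1374)/(-20 - 1090) = (-4100644/2265033 + 1374)/(-1110) = (3108054698/2265033)*(-1/1110) = -1554027349/1257093315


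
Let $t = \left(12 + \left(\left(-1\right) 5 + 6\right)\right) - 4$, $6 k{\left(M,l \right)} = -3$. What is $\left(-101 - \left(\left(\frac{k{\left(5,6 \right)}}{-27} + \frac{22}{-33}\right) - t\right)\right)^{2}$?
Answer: $\frac{24334489}{2916} \approx 8345.2$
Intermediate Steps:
$k{\left(M,l \right)} = - \frac{1}{2}$ ($k{\left(M,l \right)} = \frac{1}{6} \left(-3\right) = - \frac{1}{2}$)
$t = 9$ ($t = \left(12 + \left(-5 + 6\right)\right) - 4 = \left(12 + 1\right) - 4 = 13 - 4 = 9$)
$\left(-101 - \left(\left(\frac{k{\left(5,6 \right)}}{-27} + \frac{22}{-33}\right) - t\right)\right)^{2} = \left(-101 - \left(\left(- \frac{1}{2 \left(-27\right)} + \frac{22}{-33}\right) - 9\right)\right)^{2} = \left(-101 - \left(\left(\left(- \frac{1}{2}\right) \left(- \frac{1}{27}\right) + 22 \left(- \frac{1}{33}\right)\right) - 9\right)\right)^{2} = \left(-101 - \left(\left(\frac{1}{54} - \frac{2}{3}\right) - 9\right)\right)^{2} = \left(-101 - \left(- \frac{35}{54} - 9\right)\right)^{2} = \left(-101 - - \frac{521}{54}\right)^{2} = \left(-101 + \frac{521}{54}\right)^{2} = \left(- \frac{4933}{54}\right)^{2} = \frac{24334489}{2916}$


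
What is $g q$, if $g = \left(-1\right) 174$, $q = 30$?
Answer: $-5220$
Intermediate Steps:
$g = -174$
$g q = \left(-174\right) 30 = -5220$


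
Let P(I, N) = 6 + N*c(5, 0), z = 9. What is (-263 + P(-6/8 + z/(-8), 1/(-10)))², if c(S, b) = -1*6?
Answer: 1643524/25 ≈ 65741.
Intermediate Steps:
c(S, b) = -6
P(I, N) = 6 - 6*N (P(I, N) = 6 + N*(-6) = 6 - 6*N)
(-263 + P(-6/8 + z/(-8), 1/(-10)))² = (-263 + (6 - 6/(-10)))² = (-263 + (6 - 6*(-⅒)))² = (-263 + (6 + ⅗))² = (-263 + 33/5)² = (-1282/5)² = 1643524/25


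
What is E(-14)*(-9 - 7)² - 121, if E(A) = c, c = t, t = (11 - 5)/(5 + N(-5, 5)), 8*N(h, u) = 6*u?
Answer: 1909/35 ≈ 54.543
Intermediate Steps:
N(h, u) = 3*u/4 (N(h, u) = (6*u)/8 = 3*u/4)
t = 24/35 (t = (11 - 5)/(5 + (¾)*5) = 6/(5 + 15/4) = 6/(35/4) = 6*(4/35) = 24/35 ≈ 0.68571)
c = 24/35 ≈ 0.68571
E(A) = 24/35
E(-14)*(-9 - 7)² - 121 = 24*(-9 - 7)²/35 - 121 = (24/35)*(-16)² - 121 = (24/35)*256 - 121 = 6144/35 - 121 = 1909/35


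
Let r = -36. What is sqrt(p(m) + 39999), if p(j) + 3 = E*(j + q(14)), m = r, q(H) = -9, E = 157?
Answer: 3*sqrt(3659) ≈ 181.47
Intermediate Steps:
m = -36
p(j) = -1416 + 157*j (p(j) = -3 + 157*(j - 9) = -3 + 157*(-9 + j) = -3 + (-1413 + 157*j) = -1416 + 157*j)
sqrt(p(m) + 39999) = sqrt((-1416 + 157*(-36)) + 39999) = sqrt((-1416 - 5652) + 39999) = sqrt(-7068 + 39999) = sqrt(32931) = 3*sqrt(3659)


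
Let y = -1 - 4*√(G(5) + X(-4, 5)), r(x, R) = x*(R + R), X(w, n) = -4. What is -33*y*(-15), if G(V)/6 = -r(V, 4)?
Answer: -495 - 3960*I*√61 ≈ -495.0 - 30929.0*I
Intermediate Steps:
r(x, R) = 2*R*x (r(x, R) = x*(2*R) = 2*R*x)
G(V) = -48*V (G(V) = 6*(-2*4*V) = 6*(-8*V) = -48*V)
y = -1 - 8*I*√61 (y = -1 - 4*√(-48*5 - 4) = -1 - 4*√(-240 - 4) = -1 - 8*I*√61 ≈ -1.0 - 62.482*I)
-33*y*(-15) = -33*(-1 - 8*I*√61)*(-15) = (33 + 264*I*√61)*(-15) = -495 - 3960*I*√61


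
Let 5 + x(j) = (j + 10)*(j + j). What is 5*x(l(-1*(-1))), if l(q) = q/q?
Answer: 85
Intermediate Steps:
l(q) = 1
x(j) = -5 + 2*j*(10 + j) (x(j) = -5 + (j + 10)*(j + j) = -5 + (10 + j)*(2*j) = -5 + 2*j*(10 + j))
5*x(l(-1*(-1))) = 5*(-5 + 2*1² + 20*1) = 5*(-5 + 2*1 + 20) = 5*(-5 + 2 + 20) = 5*17 = 85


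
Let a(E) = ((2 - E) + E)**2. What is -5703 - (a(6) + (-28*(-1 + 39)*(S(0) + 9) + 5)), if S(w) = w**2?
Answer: 3864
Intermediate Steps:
a(E) = 4 (a(E) = 2**2 = 4)
-5703 - (a(6) + (-28*(-1 + 39)*(S(0) + 9) + 5)) = -5703 - (4 + (-28*(-1 + 39)*(0**2 + 9) + 5)) = -5703 - (4 + (-1064*(0 + 9) + 5)) = -5703 - (4 + (-1064*9 + 5)) = -5703 - (4 + (-28*342 + 5)) = -5703 - (4 + (-9576 + 5)) = -5703 - (4 - 9571) = -5703 - 1*(-9567) = -5703 + 9567 = 3864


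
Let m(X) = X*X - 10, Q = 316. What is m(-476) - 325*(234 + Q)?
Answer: 47816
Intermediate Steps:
m(X) = -10 + X**2 (m(X) = X**2 - 10 = -10 + X**2)
m(-476) - 325*(234 + Q) = (-10 + (-476)**2) - 325*(234 + 316) = (-10 + 226576) - 325*550 = 226566 - 178750 = 47816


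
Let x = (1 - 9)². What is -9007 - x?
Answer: -9071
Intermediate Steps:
x = 64 (x = (-8)² = 64)
-9007 - x = -9007 - 1*64 = -9007 - 64 = -9071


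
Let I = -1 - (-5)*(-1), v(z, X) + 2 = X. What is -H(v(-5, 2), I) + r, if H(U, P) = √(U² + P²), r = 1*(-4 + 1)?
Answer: -9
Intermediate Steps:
v(z, X) = -2 + X
I = -6 (I = -1 - 1*5 = -1 - 5 = -6)
r = -3 (r = 1*(-3) = -3)
H(U, P) = √(P² + U²)
-H(v(-5, 2), I) + r = -√((-6)² + (-2 + 2)²) - 3 = -√(36 + 0²) - 3 = -√(36 + 0) - 3 = -√36 - 3 = -1*6 - 3 = -6 - 3 = -9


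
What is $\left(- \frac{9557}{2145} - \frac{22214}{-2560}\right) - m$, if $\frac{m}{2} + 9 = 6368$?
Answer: $- \frac{6981389849}{549120} \approx -12714.0$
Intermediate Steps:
$m = 12718$ ($m = -18 + 2 \cdot 6368 = -18 + 12736 = 12718$)
$\left(- \frac{9557}{2145} - \frac{22214}{-2560}\right) - m = \left(- \frac{9557}{2145} - \frac{22214}{-2560}\right) - 12718 = \left(\left(-9557\right) \frac{1}{2145} - - \frac{11107}{1280}\right) - 12718 = \left(- \frac{9557}{2145} + \frac{11107}{1280}\right) - 12718 = \frac{2318311}{549120} - 12718 = - \frac{6981389849}{549120}$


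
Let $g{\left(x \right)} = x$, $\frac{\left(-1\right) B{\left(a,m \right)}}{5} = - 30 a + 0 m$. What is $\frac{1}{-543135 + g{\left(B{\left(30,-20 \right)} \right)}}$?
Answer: $- \frac{1}{538635} \approx -1.8565 \cdot 10^{-6}$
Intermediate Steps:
$B{\left(a,m \right)} = 150 a$ ($B{\left(a,m \right)} = - 5 \left(- 30 a + 0 m\right) = - 5 \left(- 30 a + 0\right) = - 5 \left(- 30 a\right) = 150 a$)
$\frac{1}{-543135 + g{\left(B{\left(30,-20 \right)} \right)}} = \frac{1}{-543135 + 150 \cdot 30} = \frac{1}{-543135 + 4500} = \frac{1}{-538635} = - \frac{1}{538635}$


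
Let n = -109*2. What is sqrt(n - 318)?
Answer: 2*I*sqrt(134) ≈ 23.152*I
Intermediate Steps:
n = -218
sqrt(n - 318) = sqrt(-218 - 318) = sqrt(-536) = 2*I*sqrt(134)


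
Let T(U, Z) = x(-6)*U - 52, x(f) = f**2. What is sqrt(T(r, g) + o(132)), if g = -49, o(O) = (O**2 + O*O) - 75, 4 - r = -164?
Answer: sqrt(40769) ≈ 201.91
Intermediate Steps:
r = 168 (r = 4 - 1*(-164) = 4 + 164 = 168)
o(O) = -75 + 2*O**2 (o(O) = (O**2 + O**2) - 75 = 2*O**2 - 75 = -75 + 2*O**2)
T(U, Z) = -52 + 36*U (T(U, Z) = (-6)**2*U - 52 = 36*U - 52 = -52 + 36*U)
sqrt(T(r, g) + o(132)) = sqrt((-52 + 36*168) + (-75 + 2*132**2)) = sqrt((-52 + 6048) + (-75 + 2*17424)) = sqrt(5996 + (-75 + 34848)) = sqrt(5996 + 34773) = sqrt(40769)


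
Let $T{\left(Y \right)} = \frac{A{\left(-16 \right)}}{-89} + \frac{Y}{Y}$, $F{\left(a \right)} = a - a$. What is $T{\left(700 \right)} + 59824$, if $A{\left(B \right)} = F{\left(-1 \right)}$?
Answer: $59825$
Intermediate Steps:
$F{\left(a \right)} = 0$
$A{\left(B \right)} = 0$
$T{\left(Y \right)} = 1$ ($T{\left(Y \right)} = \frac{0}{-89} + \frac{Y}{Y} = 0 \left(- \frac{1}{89}\right) + 1 = 0 + 1 = 1$)
$T{\left(700 \right)} + 59824 = 1 + 59824 = 59825$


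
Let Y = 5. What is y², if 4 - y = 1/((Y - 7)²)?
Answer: 225/16 ≈ 14.063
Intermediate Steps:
y = 15/4 (y = 4 - 1/((5 - 7)²) = 4 - 1/((-2)²) = 4 - 1/4 = 4 - 1*¼ = 4 - ¼ = 15/4 ≈ 3.7500)
y² = (15/4)² = 225/16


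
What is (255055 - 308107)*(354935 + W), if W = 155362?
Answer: -27072276444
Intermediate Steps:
(255055 - 308107)*(354935 + W) = (255055 - 308107)*(354935 + 155362) = -53052*510297 = -27072276444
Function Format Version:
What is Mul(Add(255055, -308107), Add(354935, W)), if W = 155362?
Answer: -27072276444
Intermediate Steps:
Mul(Add(255055, -308107), Add(354935, W)) = Mul(Add(255055, -308107), Add(354935, 155362)) = Mul(-53052, 510297) = -27072276444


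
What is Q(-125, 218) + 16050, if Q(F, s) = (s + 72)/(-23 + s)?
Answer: 626008/39 ≈ 16051.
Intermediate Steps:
Q(F, s) = (72 + s)/(-23 + s)
Q(-125, 218) + 16050 = (72 + 218)/(-23 + 218) + 16050 = 290/195 + 16050 = (1/195)*290 + 16050 = 58/39 + 16050 = 626008/39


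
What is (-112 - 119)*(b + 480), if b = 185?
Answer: -153615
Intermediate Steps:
(-112 - 119)*(b + 480) = (-112 - 119)*(185 + 480) = -231*665 = -153615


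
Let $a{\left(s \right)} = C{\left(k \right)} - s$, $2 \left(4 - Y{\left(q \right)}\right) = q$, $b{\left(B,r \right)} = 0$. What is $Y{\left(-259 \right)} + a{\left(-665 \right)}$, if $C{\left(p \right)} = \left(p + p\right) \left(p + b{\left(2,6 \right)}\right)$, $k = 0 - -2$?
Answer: $\frac{1613}{2} \approx 806.5$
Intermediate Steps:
$k = 2$ ($k = 0 + 2 = 2$)
$Y{\left(q \right)} = 4 - \frac{q}{2}$
$C{\left(p \right)} = 2 p^{2}$ ($C{\left(p \right)} = \left(p + p\right) \left(p + 0\right) = 2 p p = 2 p^{2}$)
$a{\left(s \right)} = 8 - s$ ($a{\left(s \right)} = 2 \cdot 2^{2} - s = 2 \cdot 4 - s = 8 - s$)
$Y{\left(-259 \right)} + a{\left(-665 \right)} = \left(4 - - \frac{259}{2}\right) + \left(8 - -665\right) = \left(4 + \frac{259}{2}\right) + \left(8 + 665\right) = \frac{267}{2} + 673 = \frac{1613}{2}$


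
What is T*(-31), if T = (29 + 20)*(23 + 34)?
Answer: -86583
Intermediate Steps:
T = 2793 (T = 49*57 = 2793)
T*(-31) = 2793*(-31) = -86583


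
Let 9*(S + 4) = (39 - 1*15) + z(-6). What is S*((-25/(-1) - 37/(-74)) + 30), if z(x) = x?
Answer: -111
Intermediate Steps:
S = -2 (S = -4 + ((39 - 1*15) - 6)/9 = -4 + ((39 - 15) - 6)/9 = -4 + (24 - 6)/9 = -4 + (⅑)*18 = -4 + 2 = -2)
S*((-25/(-1) - 37/(-74)) + 30) = -2*((-25/(-1) - 37/(-74)) + 30) = -2*((-25*(-1) - 37*(-1/74)) + 30) = -2*((25 + ½) + 30) = -2*(51/2 + 30) = -2*111/2 = -111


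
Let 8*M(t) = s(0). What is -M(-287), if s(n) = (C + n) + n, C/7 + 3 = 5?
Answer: -7/4 ≈ -1.7500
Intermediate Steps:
C = 14 (C = -21 + 7*5 = -21 + 35 = 14)
s(n) = 14 + 2*n (s(n) = (14 + n) + n = 14 + 2*n)
M(t) = 7/4 (M(t) = (14 + 2*0)/8 = (14 + 0)/8 = (⅛)*14 = 7/4)
-M(-287) = -1*7/4 = -7/4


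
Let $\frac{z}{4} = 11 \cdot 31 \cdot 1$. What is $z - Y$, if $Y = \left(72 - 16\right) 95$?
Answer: $-3956$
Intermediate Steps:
$Y = 5320$ ($Y = 56 \cdot 95 = 5320$)
$z = 1364$ ($z = 4 \cdot 11 \cdot 31 \cdot 1 = 4 \cdot 341 \cdot 1 = 4 \cdot 341 = 1364$)
$z - Y = 1364 - 5320 = -3956$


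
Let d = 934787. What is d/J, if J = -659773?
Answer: -934787/659773 ≈ -1.4168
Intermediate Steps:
d/J = 934787/(-659773) = 934787*(-1/659773) = -934787/659773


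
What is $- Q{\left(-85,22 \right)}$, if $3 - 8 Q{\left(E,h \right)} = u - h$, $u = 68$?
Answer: $\frac{43}{8} \approx 5.375$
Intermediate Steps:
$Q{\left(E,h \right)} = - \frac{65}{8} + \frac{h}{8}$ ($Q{\left(E,h \right)} = \frac{3}{8} - \frac{68 - h}{8} = \frac{3}{8} + \left(- \frac{17}{2} + \frac{h}{8}\right) = - \frac{65}{8} + \frac{h}{8}$)
$- Q{\left(-85,22 \right)} = - (- \frac{65}{8} + \frac{1}{8} \cdot 22) = - (- \frac{65}{8} + \frac{11}{4}) = \left(-1\right) \left(- \frac{43}{8}\right) = \frac{43}{8}$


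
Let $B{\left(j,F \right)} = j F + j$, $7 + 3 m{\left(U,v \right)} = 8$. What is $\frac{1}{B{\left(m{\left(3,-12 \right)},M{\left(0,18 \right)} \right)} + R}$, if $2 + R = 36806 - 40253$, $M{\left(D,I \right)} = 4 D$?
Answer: $- \frac{3}{10346} \approx -0.00028997$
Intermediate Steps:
$m{\left(U,v \right)} = \frac{1}{3}$ ($m{\left(U,v \right)} = - \frac{7}{3} + \frac{1}{3} \cdot 8 = - \frac{7}{3} + \frac{8}{3} = \frac{1}{3}$)
$B{\left(j,F \right)} = j + F j$ ($B{\left(j,F \right)} = F j + j = j + F j$)
$R = -3449$ ($R = -2 + \left(36806 - 40253\right) = -2 - 3447 = -3449$)
$\frac{1}{B{\left(m{\left(3,-12 \right)},M{\left(0,18 \right)} \right)} + R} = \frac{1}{\frac{1 + 4 \cdot 0}{3} - 3449} = \frac{1}{\frac{1 + 0}{3} - 3449} = \frac{1}{\frac{1}{3} \cdot 1 - 3449} = \frac{1}{\frac{1}{3} - 3449} = \frac{1}{- \frac{10346}{3}} = - \frac{3}{10346}$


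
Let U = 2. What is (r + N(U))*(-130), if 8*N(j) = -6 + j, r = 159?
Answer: -20605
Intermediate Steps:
N(j) = -¾ + j/8 (N(j) = (-6 + j)/8 = -¾ + j/8)
(r + N(U))*(-130) = (159 + (-¾ + (⅛)*2))*(-130) = (159 + (-¾ + ¼))*(-130) = (159 - ½)*(-130) = (317/2)*(-130) = -20605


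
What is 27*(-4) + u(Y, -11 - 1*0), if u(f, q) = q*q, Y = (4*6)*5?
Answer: 13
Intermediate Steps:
Y = 120 (Y = 24*5 = 120)
u(f, q) = q²
27*(-4) + u(Y, -11 - 1*0) = 27*(-4) + (-11 - 1*0)² = -108 + (-11 + 0)² = -108 + (-11)² = -108 + 121 = 13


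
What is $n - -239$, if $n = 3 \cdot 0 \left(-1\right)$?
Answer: $239$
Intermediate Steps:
$n = 0$ ($n = 0 \left(-1\right) = 0$)
$n - -239 = 0 - -239 = 0 + 239 = 239$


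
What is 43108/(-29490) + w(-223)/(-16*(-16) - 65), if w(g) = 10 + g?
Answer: -7257499/2816295 ≈ -2.5770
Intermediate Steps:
43108/(-29490) + w(-223)/(-16*(-16) - 65) = 43108/(-29490) + (10 - 223)/(-16*(-16) - 65) = 43108*(-1/29490) - 213/(256 - 65) = -21554/14745 - 213/191 = -7257499/2816295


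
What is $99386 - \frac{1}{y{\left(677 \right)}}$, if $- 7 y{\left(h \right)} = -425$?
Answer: $\frac{42239043}{425} \approx 99386.0$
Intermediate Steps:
$y{\left(h \right)} = \frac{425}{7}$ ($y{\left(h \right)} = \left(- \frac{1}{7}\right) \left(-425\right) = \frac{425}{7}$)
$99386 - \frac{1}{y{\left(677 \right)}} = 99386 - \frac{1}{\frac{425}{7}} = 99386 - \frac{7}{425} = \frac{42239043}{425}$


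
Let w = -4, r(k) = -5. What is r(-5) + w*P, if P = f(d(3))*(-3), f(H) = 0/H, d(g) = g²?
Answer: -5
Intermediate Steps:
f(H) = 0
P = 0 (P = 0*(-3) = 0)
r(-5) + w*P = -5 - 4*0 = -5 + 0 = -5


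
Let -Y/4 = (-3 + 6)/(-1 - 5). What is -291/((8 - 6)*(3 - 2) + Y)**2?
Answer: -291/16 ≈ -18.188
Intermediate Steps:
Y = 2 (Y = -4*(-3 + 6)/(-1 - 5) = -12/(-6) = -12*(-1)/6 = -4*(-1/2) = 2)
-291/((8 - 6)*(3 - 2) + Y)**2 = -291/((8 - 6)*(3 - 2) + 2)**2 = -291/(2*1 + 2)**2 = -291/(2 + 2)**2 = -291/(4**2) = -291/16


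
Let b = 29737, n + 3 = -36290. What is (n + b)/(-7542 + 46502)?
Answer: -1639/9740 ≈ -0.16828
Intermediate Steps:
n = -36293 (n = -3 - 36290 = -36293)
(n + b)/(-7542 + 46502) = (-36293 + 29737)/(-7542 + 46502) = -6556/38960 = -6556*1/38960 = -1639/9740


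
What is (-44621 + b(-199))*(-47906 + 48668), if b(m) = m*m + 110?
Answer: -3741420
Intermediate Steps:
b(m) = 110 + m**2 (b(m) = m**2 + 110 = 110 + m**2)
(-44621 + b(-199))*(-47906 + 48668) = (-44621 + (110 + (-199)**2))*(-47906 + 48668) = (-44621 + (110 + 39601))*762 = (-44621 + 39711)*762 = -4910*762 = -3741420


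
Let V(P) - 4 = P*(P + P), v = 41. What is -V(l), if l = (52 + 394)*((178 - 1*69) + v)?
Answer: -8951220004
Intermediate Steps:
l = 66900 (l = (52 + 394)*((178 - 1*69) + 41) = 446*((178 - 69) + 41) = 446*(109 + 41) = 446*150 = 66900)
V(P) = 4 + 2*P² (V(P) = 4 + P*(P + P) = 4 + P*(2*P) = 4 + 2*P²)
-V(l) = -(4 + 2*66900²) = -(4 + 2*4475610000) = -(4 + 8951220000) = -1*8951220004 = -8951220004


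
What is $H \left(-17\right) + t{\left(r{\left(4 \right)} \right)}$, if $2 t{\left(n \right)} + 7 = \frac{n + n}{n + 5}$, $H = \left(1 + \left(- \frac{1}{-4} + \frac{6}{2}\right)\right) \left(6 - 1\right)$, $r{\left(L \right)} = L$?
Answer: $- \frac{13115}{36} \approx -364.31$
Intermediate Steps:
$H = \frac{85}{4}$ ($H = \left(1 + \left(\left(-1\right) \left(- \frac{1}{4}\right) + 6 \cdot \frac{1}{2}\right)\right) 5 = \left(1 + \left(\frac{1}{4} + 3\right)\right) 5 = \left(1 + \frac{13}{4}\right) 5 = \frac{17}{4} \cdot 5 = \frac{85}{4} \approx 21.25$)
$t{\left(n \right)} = - \frac{7}{2} + \frac{n}{5 + n}$ ($t{\left(n \right)} = - \frac{7}{2} + \frac{\left(n + n\right) \frac{1}{n + 5}}{2} = - \frac{7}{2} + \frac{2 n \frac{1}{5 + n}}{2} = - \frac{7}{2} + \frac{n}{5 + n}$)
$H \left(-17\right) + t{\left(r{\left(4 \right)} \right)} = \frac{85}{4} \left(-17\right) + \frac{5 \left(-7 - 4\right)}{2 \left(5 + 4\right)} = - \frac{1445}{4} + \frac{5 \left(-7 - 4\right)}{2 \cdot 9} = - \frac{1445}{4} + \frac{5}{2} \cdot \frac{1}{9} \left(-11\right) = - \frac{1445}{4} - \frac{55}{18} = - \frac{13115}{36}$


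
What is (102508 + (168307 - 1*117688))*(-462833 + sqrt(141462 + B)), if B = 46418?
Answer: -70872228791 + 306254*sqrt(46970) ≈ -7.0806e+10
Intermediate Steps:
(102508 + (168307 - 1*117688))*(-462833 + sqrt(141462 + B)) = (102508 + (168307 - 1*117688))*(-462833 + sqrt(141462 + 46418)) = (102508 + (168307 - 117688))*(-462833 + sqrt(187880)) = (102508 + 50619)*(-462833 + 2*sqrt(46970)) = 153127*(-462833 + 2*sqrt(46970)) = -70872228791 + 306254*sqrt(46970)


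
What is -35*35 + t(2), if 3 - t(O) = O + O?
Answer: -1226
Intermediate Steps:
t(O) = 3 - 2*O (t(O) = 3 - (O + O) = 3 - 2*O)
-35*35 + t(2) = -35*35 + (3 - 2*2) = -1225 + (3 - 4) = -1225 - 1 = -1226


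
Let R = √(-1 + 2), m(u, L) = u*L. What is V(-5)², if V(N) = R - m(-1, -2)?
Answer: 1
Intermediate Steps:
m(u, L) = L*u
R = 1 (R = √1 = 1)
V(N) = -1 (V(N) = 1 - (-2)*(-1) = 1 - 1*2 = 1 - 2 = -1)
V(-5)² = (-1)² = 1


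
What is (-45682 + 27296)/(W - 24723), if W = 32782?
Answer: -18386/8059 ≈ -2.2814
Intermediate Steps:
(-45682 + 27296)/(W - 24723) = (-45682 + 27296)/(32782 - 24723) = -18386/8059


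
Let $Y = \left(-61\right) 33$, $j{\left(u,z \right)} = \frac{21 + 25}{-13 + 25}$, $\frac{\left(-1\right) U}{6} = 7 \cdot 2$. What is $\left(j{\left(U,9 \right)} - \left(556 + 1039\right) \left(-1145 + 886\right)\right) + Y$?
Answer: $\frac{2466575}{6} \approx 4.111 \cdot 10^{5}$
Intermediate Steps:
$U = -84$ ($U = - 6 \cdot 7 \cdot 2 = \left(-6\right) 14 = -84$)
$j{\left(u,z \right)} = \frac{23}{6}$ ($j{\left(u,z \right)} = \frac{46}{12} = 46 \cdot \frac{1}{12} = \frac{23}{6}$)
$Y = -2013$
$\left(j{\left(U,9 \right)} - \left(556 + 1039\right) \left(-1145 + 886\right)\right) + Y = \left(\frac{23}{6} - \left(556 + 1039\right) \left(-1145 + 886\right)\right) - 2013 = \left(\frac{23}{6} - 1595 \left(-259\right)\right) - 2013 = \left(\frac{23}{6} - -413105\right) - 2013 = \left(\frac{23}{6} + 413105\right) - 2013 = \frac{2478653}{6} - 2013 = \frac{2466575}{6}$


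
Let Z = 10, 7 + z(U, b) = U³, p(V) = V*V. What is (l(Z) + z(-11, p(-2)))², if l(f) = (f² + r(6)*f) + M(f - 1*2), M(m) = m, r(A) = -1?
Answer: 1537600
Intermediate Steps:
p(V) = V²
z(U, b) = -7 + U³
l(f) = -2 + f² (l(f) = (f² - f) + (f - 1*2) = (f² - f) + (f - 2) = (f² - f) + (-2 + f) = -2 + f²)
(l(Z) + z(-11, p(-2)))² = ((-2 + 10²) + (-7 + (-11)³))² = ((-2 + 100) + (-7 - 1331))² = (98 - 1338)² = (-1240)² = 1537600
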